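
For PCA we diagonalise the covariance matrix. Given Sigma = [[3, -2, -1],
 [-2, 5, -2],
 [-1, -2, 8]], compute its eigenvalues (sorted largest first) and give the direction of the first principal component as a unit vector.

Step 1 — characteristic polynomial p(λ) = det(λI - Sigma) = λ³ - tr·λ² + c_1·λ - det, where tr = trace, c_1 = sum of the principal 2×2 minors, det = det(Sigma):
  tr = 3 + 5 + 8 = 16,
  c_1 = (3·5 - (-2)²) + (3·8 - (-1)²) + (5·8 - (-2)²) = 11 + 23 + 36 = 70,
  det = 3·(5·8 - (-2)²) - (-2)·((-2)·8 - (-2)·(-1)) + (-1)·((-2)·(-2) - 5·(-1)) = 3·(36) - (-2)·(-18) + (-1)·(9) = 63.
  So p(λ) = λ³ - 16λ² + 70λ - 63.
Step 2 — look for an integer root (rational root theorem: any rational root is an integer divisor of 63). Testing λ = 9:
  p(9) = 729 - 1296 + 630 - 63 = 0  ✓
  Dividing out (λ - 9): p(λ) = (λ - 9)(λ² - 7λ + 7).
Step 3 — remaining eigenvalues from the quadratic λ² - 7λ + 7 = 0:
  Δ = 7² - 4·7 = 49 - 28 = 21,  λ = (7 ± √21)/2 = (7 ± 4.5826)/2 ≈ 5.7913 or 1.2087.
  Sorted: λ_1 = 9,  λ_2 = 5.7913,  λ_3 = 1.2087  (check: sum = 16 = tr ✓).

Step 4 — unit eigenvector for λ_1 = 9: v spans the null space of (Sigma - λ_1 I), whose rows are
  r_1 = (-6, -2, -1),  r_2 = (-2, -4, -2),  r_3 = (-1, -2, -1).
  v is orthogonal to every row, so take v ∝ r_1 × r_2 = ((-2)·(-2) - (-1)·(-4), (-1)·(-2) - (-6)·(-2), (-6)·(-4) - (-2)·(-2)) = (0, -10, 20).
  Rescale (divide by 10; multiply by -1 so the first nonzero entry is positive): u = (0, 1, -2).
  ||u|| = √((0)² + (1)² + (-2)²) = √(5) ≈ 2.2361,  v_1 = u/||u|| ≈ (0, 0.4472, -0.8944) (||v_1|| = 1).

λ_1 = 9,  λ_2 = 5.7913,  λ_3 = 1.2087;  v_1 ≈ (0, 0.4472, -0.8944)


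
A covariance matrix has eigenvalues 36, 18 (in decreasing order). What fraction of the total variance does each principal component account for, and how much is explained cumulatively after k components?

Step 1 — total variance = trace(Sigma) = Σ λ_i = 36 + 18 = 54.

Step 2 — fraction explained by component i = λ_i / Σ λ:
  PC1: 36/54 = 0.6667
  PC2: 18/54 = 0.3333

Step 3 — cumulative fraction after k components = (λ_1 + ... + λ_k) / Σ λ:
  k = 1: 36/54 = 0.6667
  k = 2: (36 + 18)/54 = 54/54 = 1

Summary (fraction, with percent):

explained: PC1 0.6667 (66.67%), PC2 0.3333 (33.33%);  cumulative: 0.6667, 1


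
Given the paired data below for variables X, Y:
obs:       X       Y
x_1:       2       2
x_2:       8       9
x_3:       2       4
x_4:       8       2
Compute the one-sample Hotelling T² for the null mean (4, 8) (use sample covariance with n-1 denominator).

Step 1 — sample mean vector:
  mean(X) = (2 + 8 + 2 + 8) / 4 = 20/4 = 5
  mean(Y) = (2 + 9 + 4 + 2) / 4 = 17/4 = 4.25
  x̄ = (5, 4.25),  deviation x̄ - mu_0 = (5, 4.25) - (4, 8) = (1, -3.75).

Step 2 — sample covariance matrix, S[i,j] = (1/(n-1)) · Σ_k (x_{k,i} - mean_i) · (x_{k,j} - mean_j), divisor n-1 = 3:
  S[X,X] = ((-3)·(-3) + (3)·(3) + (-3)·(-3) + (3)·(3)) / 3 = 36/3 = 12
  S[X,Y] = ((-3)·(-2.25) + (3)·(4.75) + (-3)·(-0.25) + (3)·(-2.25)) / 3 = 15/3 = 5
  S[Y,Y] = ((-2.25)·(-2.25) + (4.75)·(4.75) + (-0.25)·(-0.25) + (-2.25)·(-2.25)) / 3 = 32.75/3 = 10.9167
  S = [[12, 5],
 [5, 10.9167]].

Step 3 — invert S. det(S) = 12·10.9167 - (5)² = 106.
  S^{-1} = (1/det) · [[d, -b], [-b, a]] = [[0.103, -0.0472],
 [-0.0472, 0.1132]].

Step 4 — quadratic form (x̄ - mu_0)^T · S^{-1} · (x̄ - mu_0):
  S^{-1} · (x̄ - mu_0) = (0.2799, -0.4717),
  (x̄ - mu_0)^T · [...] = (1)·(0.2799) + (-3.75)·(-0.4717) = 2.0487.

Step 5 — scale by n: T² = 4 · 2.0487 = 8.195.

T² ≈ 8.195


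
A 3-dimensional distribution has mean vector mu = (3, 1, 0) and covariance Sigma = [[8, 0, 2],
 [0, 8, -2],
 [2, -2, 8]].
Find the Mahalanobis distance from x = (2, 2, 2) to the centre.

Step 1 — centre the observation: (x - mu) = (-1, 1, 2).

Step 2 — invert Sigma (cofactor / det for 3×3, or solve directly):
  Sigma^{-1} = [[0.1339, -0.0089, -0.0357],
 [-0.0089, 0.1339, 0.0357],
 [-0.0357, 0.0357, 0.1429]].

Step 3 — form the quadratic (x - mu)^T · Sigma^{-1} · (x - mu):
  Sigma^{-1} · (x - mu) = (-0.2143, 0.2143, 0.3571).
  (x - mu)^T · [Sigma^{-1} · (x - mu)] = (-1)·(-0.2143) + (1)·(0.2143) + (2)·(0.3571) = 1.1429.

Step 4 — take square root: d = √(1.1429) ≈ 1.069.

d(x, mu) = √(1.1429) ≈ 1.069


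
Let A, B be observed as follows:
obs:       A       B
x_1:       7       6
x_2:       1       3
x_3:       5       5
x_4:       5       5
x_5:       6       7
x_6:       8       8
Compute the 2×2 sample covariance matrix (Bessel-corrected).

Step 1 — column means:
  mean(A) = (7 + 1 + 5 + 5 + 6 + 8) / 6 = 32/6 = 5.3333
  mean(B) = (6 + 3 + 5 + 5 + 7 + 8) / 6 = 34/6 = 5.6667

Step 2 — sample covariance S[i,j] = (1/(n-1)) · Σ_k (x_{k,i} - mean_i) · (x_{k,j} - mean_j), with n-1 = 5.
  S[A,A] = ((1.6667)·(1.6667) + (-4.3333)·(-4.3333) + (-0.3333)·(-0.3333) + (-0.3333)·(-0.3333) + (0.6667)·(0.6667) + (2.6667)·(2.6667)) / 5 = 29.3333/5 = 5.8667
  S[A,B] = ((1.6667)·(0.3333) + (-4.3333)·(-2.6667) + (-0.3333)·(-0.6667) + (-0.3333)·(-0.6667) + (0.6667)·(1.3333) + (2.6667)·(2.3333)) / 5 = 19.6667/5 = 3.9333
  S[B,B] = ((0.3333)·(0.3333) + (-2.6667)·(-2.6667) + (-0.6667)·(-0.6667) + (-0.6667)·(-0.6667) + (1.3333)·(1.3333) + (2.3333)·(2.3333)) / 5 = 15.3333/5 = 3.0667

S is symmetric (S[j,i] = S[i,j]). Assembling:

S = [[5.8667, 3.9333],
 [3.9333, 3.0667]]


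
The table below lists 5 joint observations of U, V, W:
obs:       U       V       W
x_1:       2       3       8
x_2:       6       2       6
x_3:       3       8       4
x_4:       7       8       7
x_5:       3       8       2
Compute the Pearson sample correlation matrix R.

Step 1 — column means:
  mean(U) = (2 + 6 + 3 + 7 + 3) / 5 = 21/5 = 4.2
  mean(V) = (3 + 2 + 8 + 8 + 8) / 5 = 29/5 = 5.8
  mean(W) = (8 + 6 + 4 + 7 + 2) / 5 = 27/5 = 5.4

Step 2 — sample variances and covariances s[i,j] = (1/(n-1)) · Σ_k (x_{k,i} - mean_i) · (x_{k,j} - mean_j), with n-1 = 4:
  s[U,U] = ((-2.2)·(-2.2) + (1.8)·(1.8) + (-1.2)·(-1.2) + (2.8)·(2.8) + (-1.2)·(-1.2)) / 4 = 18.8/4 = 4.7
  s[U,V] = ((-2.2)·(-2.8) + (1.8)·(-3.8) + (-1.2)·(2.2) + (2.8)·(2.2) + (-1.2)·(2.2)) / 4 = 0.2/4 = 0.05
  s[U,W] = ((-2.2)·(2.6) + (1.8)·(0.6) + (-1.2)·(-1.4) + (2.8)·(1.6) + (-1.2)·(-3.4)) / 4 = 5.6/4 = 1.4
  s[V,V] = ((-2.8)·(-2.8) + (-3.8)·(-3.8) + (2.2)·(2.2) + (2.2)·(2.2) + (2.2)·(2.2)) / 4 = 36.8/4 = 9.2
  s[V,W] = ((-2.8)·(2.6) + (-3.8)·(0.6) + (2.2)·(-1.4) + (2.2)·(1.6) + (2.2)·(-3.4)) / 4 = -16.6/4 = -4.15
  s[W,W] = ((2.6)·(2.6) + (0.6)·(0.6) + (-1.4)·(-1.4) + (1.6)·(1.6) + (-3.4)·(-3.4)) / 4 = 23.2/4 = 5.8
  Sample standard deviations s_i = √(s[i,i]):
  s(U) = √(4.7) = 2.1679
  s(V) = √(9.2) = 3.0332
  s(W) = √(5.8) = 2.4083

Step 3 — r_{ij} = s_{ij} / (s_i · s_j):
  r[U,U] = 1 (diagonal).
  r[U,V] = 0.05 / (2.1679 · 3.0332) = 0.05 / 6.5757 = 0.0076
  r[U,W] = 1.4 / (2.1679 · 2.4083) = 1.4 / 5.2211 = 0.2681
  r[V,V] = 1 (diagonal).
  r[V,W] = -4.15 / (3.0332 · 2.4083) = -4.15 / 7.3048 = -0.5681
  r[W,W] = 1 (diagonal).

R is symmetric with unit diagonal. Assembling:

R = [[1, 0.0076, 0.2681],
 [0.0076, 1, -0.5681],
 [0.2681, -0.5681, 1]]


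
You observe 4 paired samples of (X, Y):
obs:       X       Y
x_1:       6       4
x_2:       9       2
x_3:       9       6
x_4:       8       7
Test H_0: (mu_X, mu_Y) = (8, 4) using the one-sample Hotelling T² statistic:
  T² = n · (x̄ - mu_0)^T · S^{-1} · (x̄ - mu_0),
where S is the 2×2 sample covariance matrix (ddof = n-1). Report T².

Step 1 — sample mean vector:
  mean(X) = (6 + 9 + 9 + 8) / 4 = 32/4 = 8
  mean(Y) = (4 + 2 + 6 + 7) / 4 = 19/4 = 4.75
  x̄ = (8, 4.75),  deviation x̄ - mu_0 = (8, 4.75) - (8, 4) = (0, 0.75).

Step 2 — sample covariance matrix, S[i,j] = (1/(n-1)) · Σ_k (x_{k,i} - mean_i) · (x_{k,j} - mean_j), divisor n-1 = 3:
  S[X,X] = ((-2)·(-2) + (1)·(1) + (1)·(1) + (0)·(0)) / 3 = 6/3 = 2
  S[X,Y] = ((-2)·(-0.75) + (1)·(-2.75) + (1)·(1.25) + (0)·(2.25)) / 3 = 0/3 = 0
  S[Y,Y] = ((-0.75)·(-0.75) + (-2.75)·(-2.75) + (1.25)·(1.25) + (2.25)·(2.25)) / 3 = 14.75/3 = 4.9167
  S = [[2, 0],
 [0, 4.9167]].

Step 3 — invert S. det(S) = 2·4.9167 - (0)² = 9.8333.
  S^{-1} = (1/det) · [[d, -b], [-b, a]] = [[0.5, 0],
 [0, 0.2034]].

Step 4 — quadratic form (x̄ - mu_0)^T · S^{-1} · (x̄ - mu_0):
  S^{-1} · (x̄ - mu_0) = (0, 0.1525),
  (x̄ - mu_0)^T · [...] = (0)·(0) + (0.75)·(0.1525) = 0.1144.

Step 5 — scale by n: T² = 4 · 0.1144 = 0.4576.

T² ≈ 0.4576


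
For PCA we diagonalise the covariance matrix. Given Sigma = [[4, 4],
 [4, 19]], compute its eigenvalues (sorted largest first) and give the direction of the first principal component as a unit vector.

Step 1 — characteristic polynomial of 2×2 Sigma:
  det(Sigma - λI) = λ² - trace · λ + det = 0.
  trace = 4 + 19 = 23, det = 4·19 - (4)² = 60.
Step 2 — discriminant:
  Δ = trace² - 4·det = 529 - 240 = 289.
Step 3 — eigenvalues:
  λ = (trace ± √Δ)/2 = (23 ± 17)/2,
  λ_1 = 20,  λ_2 = 3.

Step 4 — unit eigenvector for λ_1: solve (Sigma - λ_1 I)v = 0. First row:
  (4 - 20)·v_x + (4)·v_y = 0, i.e. (-16)·v_x + (4)·v_y = 0,
  so v ∝ (b, λ_1 - a) = (4, 16) = u.
  ||u|| = √((4)² + (16)²) = √(272) ≈ 16.4924,
  v_1 = u/||u|| ≈ (0.2425, 0.9701) (||v_1|| = 1).

λ_1 = 20,  λ_2 = 3;  v_1 ≈ (0.2425, 0.9701)


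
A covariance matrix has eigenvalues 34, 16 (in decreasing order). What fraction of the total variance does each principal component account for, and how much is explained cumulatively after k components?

Step 1 — total variance = trace(Sigma) = Σ λ_i = 34 + 16 = 50.

Step 2 — fraction explained by component i = λ_i / Σ λ:
  PC1: 34/50 = 0.68
  PC2: 16/50 = 0.32

Step 3 — cumulative fraction after k components = (λ_1 + ... + λ_k) / Σ λ:
  k = 1: 34/50 = 0.68
  k = 2: (34 + 16)/50 = 50/50 = 1

Summary (fraction, with percent):

explained: PC1 0.68 (68%), PC2 0.32 (32%);  cumulative: 0.68, 1


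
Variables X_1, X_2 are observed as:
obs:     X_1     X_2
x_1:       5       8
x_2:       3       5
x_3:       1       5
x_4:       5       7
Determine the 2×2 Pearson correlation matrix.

Step 1 — column means:
  mean(X_1) = (5 + 3 + 1 + 5) / 4 = 14/4 = 3.5
  mean(X_2) = (8 + 5 + 5 + 7) / 4 = 25/4 = 6.25

Step 2 — sample variances and covariances s[i,j] = (1/(n-1)) · Σ_k (x_{k,i} - mean_i) · (x_{k,j} - mean_j), with n-1 = 3:
  s[X_1,X_1] = ((1.5)·(1.5) + (-0.5)·(-0.5) + (-2.5)·(-2.5) + (1.5)·(1.5)) / 3 = 11/3 = 3.6667
  s[X_1,X_2] = ((1.5)·(1.75) + (-0.5)·(-1.25) + (-2.5)·(-1.25) + (1.5)·(0.75)) / 3 = 7.5/3 = 2.5
  s[X_2,X_2] = ((1.75)·(1.75) + (-1.25)·(-1.25) + (-1.25)·(-1.25) + (0.75)·(0.75)) / 3 = 6.75/3 = 2.25
  Sample standard deviations s_i = √(s[i,i]):
  s(X_1) = √(3.6667) = 1.9149
  s(X_2) = √(2.25) = 1.5

Step 3 — r_{ij} = s_{ij} / (s_i · s_j):
  r[X_1,X_1] = 1 (diagonal).
  r[X_1,X_2] = 2.5 / (1.9149 · 1.5) = 2.5 / 2.8723 = 0.8704
  r[X_2,X_2] = 1 (diagonal).

R is symmetric with unit diagonal. Assembling:

R = [[1, 0.8704],
 [0.8704, 1]]


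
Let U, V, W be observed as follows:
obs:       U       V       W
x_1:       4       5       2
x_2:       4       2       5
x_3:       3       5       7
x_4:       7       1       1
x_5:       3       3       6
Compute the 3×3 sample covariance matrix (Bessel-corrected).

Step 1 — column means:
  mean(U) = (4 + 4 + 3 + 7 + 3) / 5 = 21/5 = 4.2
  mean(V) = (5 + 2 + 5 + 1 + 3) / 5 = 16/5 = 3.2
  mean(W) = (2 + 5 + 7 + 1 + 6) / 5 = 21/5 = 4.2

Step 2 — sample covariance S[i,j] = (1/(n-1)) · Σ_k (x_{k,i} - mean_i) · (x_{k,j} - mean_j), with n-1 = 4.
  S[U,U] = ((-0.2)·(-0.2) + (-0.2)·(-0.2) + (-1.2)·(-1.2) + (2.8)·(2.8) + (-1.2)·(-1.2)) / 4 = 10.8/4 = 2.7
  S[U,V] = ((-0.2)·(1.8) + (-0.2)·(-1.2) + (-1.2)·(1.8) + (2.8)·(-2.2) + (-1.2)·(-0.2)) / 4 = -8.2/4 = -2.05
  S[U,W] = ((-0.2)·(-2.2) + (-0.2)·(0.8) + (-1.2)·(2.8) + (2.8)·(-3.2) + (-1.2)·(1.8)) / 4 = -14.2/4 = -3.55
  S[V,V] = ((1.8)·(1.8) + (-1.2)·(-1.2) + (1.8)·(1.8) + (-2.2)·(-2.2) + (-0.2)·(-0.2)) / 4 = 12.8/4 = 3.2
  S[V,W] = ((1.8)·(-2.2) + (-1.2)·(0.8) + (1.8)·(2.8) + (-2.2)·(-3.2) + (-0.2)·(1.8)) / 4 = 6.8/4 = 1.7
  S[W,W] = ((-2.2)·(-2.2) + (0.8)·(0.8) + (2.8)·(2.8) + (-3.2)·(-3.2) + (1.8)·(1.8)) / 4 = 26.8/4 = 6.7

S is symmetric (S[j,i] = S[i,j]). Assembling:

S = [[2.7, -2.05, -3.55],
 [-2.05, 3.2, 1.7],
 [-3.55, 1.7, 6.7]]


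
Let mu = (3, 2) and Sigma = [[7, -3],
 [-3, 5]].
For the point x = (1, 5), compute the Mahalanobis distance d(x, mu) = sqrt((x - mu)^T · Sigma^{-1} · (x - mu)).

Step 1 — centre the observation: (x - mu) = (-2, 3).

Step 2 — invert Sigma. det(Sigma) = 7·5 - (-3)² = 26.
  Sigma^{-1} = (1/det) · [[d, -b], [-b, a]] = [[0.1923, 0.1154],
 [0.1154, 0.2692]].

Step 3 — form the quadratic (x - mu)^T · Sigma^{-1} · (x - mu):
  Sigma^{-1} · (x - mu) = (-0.0385, 0.5769).
  (x - mu)^T · [Sigma^{-1} · (x - mu)] = (-2)·(-0.0385) + (3)·(0.5769) = 1.8077.

Step 4 — take square root: d = √(1.8077) ≈ 1.3445.

d(x, mu) = √(1.8077) ≈ 1.3445


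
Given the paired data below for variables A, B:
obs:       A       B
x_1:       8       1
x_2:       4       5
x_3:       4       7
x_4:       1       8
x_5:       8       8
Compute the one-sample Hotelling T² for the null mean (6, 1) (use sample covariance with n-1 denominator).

Step 1 — sample mean vector:
  mean(A) = (8 + 4 + 4 + 1 + 8) / 5 = 25/5 = 5
  mean(B) = (1 + 5 + 7 + 8 + 8) / 5 = 29/5 = 5.8
  x̄ = (5, 5.8),  deviation x̄ - mu_0 = (5, 5.8) - (6, 1) = (-1, 4.8).

Step 2 — sample covariance matrix, S[i,j] = (1/(n-1)) · Σ_k (x_{k,i} - mean_i) · (x_{k,j} - mean_j), divisor n-1 = 4:
  S[A,A] = ((3)·(3) + (-1)·(-1) + (-1)·(-1) + (-4)·(-4) + (3)·(3)) / 4 = 36/4 = 9
  S[A,B] = ((3)·(-4.8) + (-1)·(-0.8) + (-1)·(1.2) + (-4)·(2.2) + (3)·(2.2)) / 4 = -17/4 = -4.25
  S[B,B] = ((-4.8)·(-4.8) + (-0.8)·(-0.8) + (1.2)·(1.2) + (2.2)·(2.2) + (2.2)·(2.2)) / 4 = 34.8/4 = 8.7
  S = [[9, -4.25],
 [-4.25, 8.7]].

Step 3 — invert S. det(S) = 9·8.7 - (-4.25)² = 60.2375.
  S^{-1} = (1/det) · [[d, -b], [-b, a]] = [[0.1444, 0.0706],
 [0.0706, 0.1494]].

Step 4 — quadratic form (x̄ - mu_0)^T · S^{-1} · (x̄ - mu_0):
  S^{-1} · (x̄ - mu_0) = (0.1942, 0.6466),
  (x̄ - mu_0)^T · [...] = (-1)·(0.1942) + (4.8)·(0.6466) = 2.9095.

Step 5 — scale by n: T² = 5 · 2.9095 = 14.5474.

T² ≈ 14.5474


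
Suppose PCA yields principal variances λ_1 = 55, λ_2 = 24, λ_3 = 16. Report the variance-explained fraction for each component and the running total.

Step 1 — total variance = trace(Sigma) = Σ λ_i = 55 + 24 + 16 = 95.

Step 2 — fraction explained by component i = λ_i / Σ λ:
  PC1: 55/95 = 0.5789
  PC2: 24/95 = 0.2526
  PC3: 16/95 = 0.1684

Step 3 — cumulative fraction after k components = (λ_1 + ... + λ_k) / Σ λ:
  k = 1: 55/95 = 0.5789
  k = 2: (55 + 24)/95 = 79/95 = 0.8316
  k = 3: (55 + 24 + 16)/95 = 95/95 = 1

Summary (fraction, with percent):

explained: PC1 0.5789 (57.89%), PC2 0.2526 (25.26%), PC3 0.1684 (16.84%);  cumulative: 0.5789, 0.8316, 1


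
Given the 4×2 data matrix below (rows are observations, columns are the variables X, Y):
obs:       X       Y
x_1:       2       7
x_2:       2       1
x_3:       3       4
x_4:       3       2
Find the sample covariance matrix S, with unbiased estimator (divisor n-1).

Step 1 — column means:
  mean(X) = (2 + 2 + 3 + 3) / 4 = 10/4 = 2.5
  mean(Y) = (7 + 1 + 4 + 2) / 4 = 14/4 = 3.5

Step 2 — sample covariance S[i,j] = (1/(n-1)) · Σ_k (x_{k,i} - mean_i) · (x_{k,j} - mean_j), with n-1 = 3.
  S[X,X] = ((-0.5)·(-0.5) + (-0.5)·(-0.5) + (0.5)·(0.5) + (0.5)·(0.5)) / 3 = 1/3 = 0.3333
  S[X,Y] = ((-0.5)·(3.5) + (-0.5)·(-2.5) + (0.5)·(0.5) + (0.5)·(-1.5)) / 3 = -1/3 = -0.3333
  S[Y,Y] = ((3.5)·(3.5) + (-2.5)·(-2.5) + (0.5)·(0.5) + (-1.5)·(-1.5)) / 3 = 21/3 = 7

S is symmetric (S[j,i] = S[i,j]). Assembling:

S = [[0.3333, -0.3333],
 [-0.3333, 7]]


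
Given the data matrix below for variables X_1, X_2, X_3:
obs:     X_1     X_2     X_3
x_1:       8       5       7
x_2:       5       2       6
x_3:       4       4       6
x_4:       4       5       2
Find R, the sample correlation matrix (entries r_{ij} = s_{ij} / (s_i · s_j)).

Step 1 — column means:
  mean(X_1) = (8 + 5 + 4 + 4) / 4 = 21/4 = 5.25
  mean(X_2) = (5 + 2 + 4 + 5) / 4 = 16/4 = 4
  mean(X_3) = (7 + 6 + 6 + 2) / 4 = 21/4 = 5.25

Step 2 — sample variances and covariances s[i,j] = (1/(n-1)) · Σ_k (x_{k,i} - mean_i) · (x_{k,j} - mean_j), with n-1 = 3:
  s[X_1,X_1] = ((2.75)·(2.75) + (-0.25)·(-0.25) + (-1.25)·(-1.25) + (-1.25)·(-1.25)) / 3 = 10.75/3 = 3.5833
  s[X_1,X_2] = ((2.75)·(1) + (-0.25)·(-2) + (-1.25)·(0) + (-1.25)·(1)) / 3 = 2/3 = 0.6667
  s[X_1,X_3] = ((2.75)·(1.75) + (-0.25)·(0.75) + (-1.25)·(0.75) + (-1.25)·(-3.25)) / 3 = 7.75/3 = 2.5833
  s[X_2,X_2] = ((1)·(1) + (-2)·(-2) + (0)·(0) + (1)·(1)) / 3 = 6/3 = 2
  s[X_2,X_3] = ((1)·(1.75) + (-2)·(0.75) + (0)·(0.75) + (1)·(-3.25)) / 3 = -3/3 = -1
  s[X_3,X_3] = ((1.75)·(1.75) + (0.75)·(0.75) + (0.75)·(0.75) + (-3.25)·(-3.25)) / 3 = 14.75/3 = 4.9167
  Sample standard deviations s_i = √(s[i,i]):
  s(X_1) = √(3.5833) = 1.893
  s(X_2) = √(2) = 1.4142
  s(X_3) = √(4.9167) = 2.2174

Step 3 — r_{ij} = s_{ij} / (s_i · s_j):
  r[X_1,X_1] = 1 (diagonal).
  r[X_1,X_2] = 0.6667 / (1.893 · 1.4142) = 0.6667 / 2.6771 = 0.249
  r[X_1,X_3] = 2.5833 / (1.893 · 2.2174) = 2.5833 / 4.1974 = 0.6155
  r[X_2,X_2] = 1 (diagonal).
  r[X_2,X_3] = -1 / (1.4142 · 2.2174) = -1 / 3.1358 = -0.3189
  r[X_3,X_3] = 1 (diagonal).

R is symmetric with unit diagonal. Assembling:

R = [[1, 0.249, 0.6155],
 [0.249, 1, -0.3189],
 [0.6155, -0.3189, 1]]


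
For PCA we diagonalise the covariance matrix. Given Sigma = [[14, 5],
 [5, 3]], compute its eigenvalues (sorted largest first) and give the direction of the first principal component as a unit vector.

Step 1 — characteristic polynomial of 2×2 Sigma:
  det(Sigma - λI) = λ² - trace · λ + det = 0.
  trace = 14 + 3 = 17, det = 14·3 - (5)² = 17.
Step 2 — discriminant:
  Δ = trace² - 4·det = 289 - 68 = 221.
Step 3 — eigenvalues:
  λ = (trace ± √Δ)/2 = (17 ± 14.8661)/2,
  λ_1 = 15.933,  λ_2 = 1.067.

Step 4 — unit eigenvector for λ_1: solve (Sigma - λ_1 I)v = 0. First row:
  (14 - 15.933)·v_x + (5)·v_y = 0, i.e. (-1.933)·v_x + (5)·v_y = 0,
  so v ∝ (b, λ_1 - a) = (5, 1.933) = u.
  ||u|| = √((5)² + (1.933)²) = √(28.7366) ≈ 5.3607,
  v_1 = u/||u|| ≈ (0.9327, 0.3606) (||v_1|| = 1).

λ_1 = 15.933,  λ_2 = 1.067;  v_1 ≈ (0.9327, 0.3606)


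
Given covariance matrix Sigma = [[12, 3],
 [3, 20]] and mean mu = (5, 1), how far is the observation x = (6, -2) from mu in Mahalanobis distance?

Step 1 — centre the observation: (x - mu) = (1, -3).

Step 2 — invert Sigma. det(Sigma) = 12·20 - (3)² = 231.
  Sigma^{-1} = (1/det) · [[d, -b], [-b, a]] = [[0.0866, -0.013],
 [-0.013, 0.0519]].

Step 3 — form the quadratic (x - mu)^T · Sigma^{-1} · (x - mu):
  Sigma^{-1} · (x - mu) = (0.1255, -0.1688).
  (x - mu)^T · [Sigma^{-1} · (x - mu)] = (1)·(0.1255) + (-3)·(-0.1688) = 0.632.

Step 4 — take square root: d = √(0.632) ≈ 0.795.

d(x, mu) = √(0.632) ≈ 0.795


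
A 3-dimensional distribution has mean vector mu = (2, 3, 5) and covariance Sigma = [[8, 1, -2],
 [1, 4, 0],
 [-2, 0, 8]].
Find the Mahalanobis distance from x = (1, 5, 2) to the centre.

Step 1 — centre the observation: (x - mu) = (-1, 2, -3).

Step 2 — invert Sigma (cofactor / det for 3×3, or solve directly):
  Sigma^{-1} = [[0.1379, -0.0345, 0.0345],
 [-0.0345, 0.2586, -0.0086],
 [0.0345, -0.0086, 0.1336]].

Step 3 — form the quadratic (x - mu)^T · Sigma^{-1} · (x - mu):
  Sigma^{-1} · (x - mu) = (-0.3103, 0.5776, -0.4526).
  (x - mu)^T · [Sigma^{-1} · (x - mu)] = (-1)·(-0.3103) + (2)·(0.5776) + (-3)·(-0.4526) = 2.8233.

Step 4 — take square root: d = √(2.8233) ≈ 1.6803.

d(x, mu) = √(2.8233) ≈ 1.6803


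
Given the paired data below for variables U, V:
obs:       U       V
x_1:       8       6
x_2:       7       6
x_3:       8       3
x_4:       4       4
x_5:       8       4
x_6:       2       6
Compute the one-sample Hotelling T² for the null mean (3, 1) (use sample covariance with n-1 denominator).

Step 1 — sample mean vector:
  mean(U) = (8 + 7 + 8 + 4 + 8 + 2) / 6 = 37/6 = 6.1667
  mean(V) = (6 + 6 + 3 + 4 + 4 + 6) / 6 = 29/6 = 4.8333
  x̄ = (6.1667, 4.8333),  deviation x̄ - mu_0 = (6.1667, 4.8333) - (3, 1) = (3.1667, 3.8333).

Step 2 — sample covariance matrix, S[i,j] = (1/(n-1)) · Σ_k (x_{k,i} - mean_i) · (x_{k,j} - mean_j), divisor n-1 = 5:
  S[U,U] = ((1.8333)·(1.8333) + (0.8333)·(0.8333) + (1.8333)·(1.8333) + (-2.1667)·(-2.1667) + (1.8333)·(1.8333) + (-4.1667)·(-4.1667)) / 5 = 32.8333/5 = 6.5667
  S[U,V] = ((1.8333)·(1.1667) + (0.8333)·(1.1667) + (1.8333)·(-1.8333) + (-2.1667)·(-0.8333) + (1.8333)·(-0.8333) + (-4.1667)·(1.1667)) / 5 = -4.8333/5 = -0.9667
  S[V,V] = ((1.1667)·(1.1667) + (1.1667)·(1.1667) + (-1.8333)·(-1.8333) + (-0.8333)·(-0.8333) + (-0.8333)·(-0.8333) + (1.1667)·(1.1667)) / 5 = 8.8333/5 = 1.7667
  S = [[6.5667, -0.9667],
 [-0.9667, 1.7667]].

Step 3 — invert S. det(S) = 6.5667·1.7667 - (-0.9667)² = 10.6667.
  S^{-1} = (1/det) · [[d, -b], [-b, a]] = [[0.1656, 0.0906],
 [0.0906, 0.6156]].

Step 4 — quadratic form (x̄ - mu_0)^T · S^{-1} · (x̄ - mu_0):
  S^{-1} · (x̄ - mu_0) = (0.8719, 2.6469),
  (x̄ - mu_0)^T · [...] = (3.1667)·(0.8719) + (3.8333)·(2.6469) = 12.9073.

Step 5 — scale by n: T² = 6 · 12.9073 = 77.4437.

T² ≈ 77.4437


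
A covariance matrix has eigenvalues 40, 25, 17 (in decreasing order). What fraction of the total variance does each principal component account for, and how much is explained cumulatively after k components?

Step 1 — total variance = trace(Sigma) = Σ λ_i = 40 + 25 + 17 = 82.

Step 2 — fraction explained by component i = λ_i / Σ λ:
  PC1: 40/82 = 0.4878
  PC2: 25/82 = 0.3049
  PC3: 17/82 = 0.2073

Step 3 — cumulative fraction after k components = (λ_1 + ... + λ_k) / Σ λ:
  k = 1: 40/82 = 0.4878
  k = 2: (40 + 25)/82 = 65/82 = 0.7927
  k = 3: (40 + 25 + 17)/82 = 82/82 = 1

Summary (fraction, with percent):

explained: PC1 0.4878 (48.78%), PC2 0.3049 (30.49%), PC3 0.2073 (20.73%);  cumulative: 0.4878, 0.7927, 1


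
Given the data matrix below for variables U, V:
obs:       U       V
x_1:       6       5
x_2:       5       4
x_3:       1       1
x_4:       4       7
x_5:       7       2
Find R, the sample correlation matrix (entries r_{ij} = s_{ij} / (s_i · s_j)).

Step 1 — column means:
  mean(U) = (6 + 5 + 1 + 4 + 7) / 5 = 23/5 = 4.6
  mean(V) = (5 + 4 + 1 + 7 + 2) / 5 = 19/5 = 3.8

Step 2 — sample variances and covariances s[i,j] = (1/(n-1)) · Σ_k (x_{k,i} - mean_i) · (x_{k,j} - mean_j), with n-1 = 4:
  s[U,U] = ((1.4)·(1.4) + (0.4)·(0.4) + (-3.6)·(-3.6) + (-0.6)·(-0.6) + (2.4)·(2.4)) / 4 = 21.2/4 = 5.3
  s[U,V] = ((1.4)·(1.2) + (0.4)·(0.2) + (-3.6)·(-2.8) + (-0.6)·(3.2) + (2.4)·(-1.8)) / 4 = 5.6/4 = 1.4
  s[V,V] = ((1.2)·(1.2) + (0.2)·(0.2) + (-2.8)·(-2.8) + (3.2)·(3.2) + (-1.8)·(-1.8)) / 4 = 22.8/4 = 5.7
  Sample standard deviations s_i = √(s[i,i]):
  s(U) = √(5.3) = 2.3022
  s(V) = √(5.7) = 2.3875

Step 3 — r_{ij} = s_{ij} / (s_i · s_j):
  r[U,U] = 1 (diagonal).
  r[U,V] = 1.4 / (2.3022 · 2.3875) = 1.4 / 5.4964 = 0.2547
  r[V,V] = 1 (diagonal).

R is symmetric with unit diagonal. Assembling:

R = [[1, 0.2547],
 [0.2547, 1]]


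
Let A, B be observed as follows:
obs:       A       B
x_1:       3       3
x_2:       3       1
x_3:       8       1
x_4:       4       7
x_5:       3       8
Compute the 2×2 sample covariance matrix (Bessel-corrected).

Step 1 — column means:
  mean(A) = (3 + 3 + 8 + 4 + 3) / 5 = 21/5 = 4.2
  mean(B) = (3 + 1 + 1 + 7 + 8) / 5 = 20/5 = 4

Step 2 — sample covariance S[i,j] = (1/(n-1)) · Σ_k (x_{k,i} - mean_i) · (x_{k,j} - mean_j), with n-1 = 4.
  S[A,A] = ((-1.2)·(-1.2) + (-1.2)·(-1.2) + (3.8)·(3.8) + (-0.2)·(-0.2) + (-1.2)·(-1.2)) / 4 = 18.8/4 = 4.7
  S[A,B] = ((-1.2)·(-1) + (-1.2)·(-3) + (3.8)·(-3) + (-0.2)·(3) + (-1.2)·(4)) / 4 = -12/4 = -3
  S[B,B] = ((-1)·(-1) + (-3)·(-3) + (-3)·(-3) + (3)·(3) + (4)·(4)) / 4 = 44/4 = 11

S is symmetric (S[j,i] = S[i,j]). Assembling:

S = [[4.7, -3],
 [-3, 11]]


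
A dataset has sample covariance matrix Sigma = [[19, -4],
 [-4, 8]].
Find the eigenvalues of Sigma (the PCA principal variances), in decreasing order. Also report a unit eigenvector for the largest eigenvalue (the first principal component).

Step 1 — characteristic polynomial of 2×2 Sigma:
  det(Sigma - λI) = λ² - trace · λ + det = 0.
  trace = 19 + 8 = 27, det = 19·8 - (-4)² = 136.
Step 2 — discriminant:
  Δ = trace² - 4·det = 729 - 544 = 185.
Step 3 — eigenvalues:
  λ = (trace ± √Δ)/2 = (27 ± 13.6015)/2,
  λ_1 = 20.3007,  λ_2 = 6.6993.

Step 4 — unit eigenvector for λ_1: solve (Sigma - λ_1 I)v = 0. First row:
  (19 - 20.3007)·v_x + (-4)·v_y = 0, i.e. (-1.3007)·v_x + (-4)·v_y = 0,
  so v ∝ (b, λ_1 - a) = (-4, 1.3007); multiply by -1 so the first entry is positive: u = (4, -1.3007).
  ||u|| = √((4)² + (-1.3007)²) = √(17.6919) ≈ 4.2062,
  v_1 = u/||u|| ≈ (0.951, -0.3092) (||v_1|| = 1).

λ_1 = 20.3007,  λ_2 = 6.6993;  v_1 ≈ (0.951, -0.3092)


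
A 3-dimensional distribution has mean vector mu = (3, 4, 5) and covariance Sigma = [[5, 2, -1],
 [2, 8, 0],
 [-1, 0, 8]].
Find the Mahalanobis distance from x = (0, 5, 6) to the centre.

Step 1 — centre the observation: (x - mu) = (-3, 1, 1).

Step 2 — invert Sigma (cofactor / det for 3×3, or solve directly):
  Sigma^{-1} = [[0.2286, -0.0571, 0.0286],
 [-0.0571, 0.1393, -0.0071],
 [0.0286, -0.0071, 0.1286]].

Step 3 — form the quadratic (x - mu)^T · Sigma^{-1} · (x - mu):
  Sigma^{-1} · (x - mu) = (-0.7143, 0.3036, 0.0357).
  (x - mu)^T · [Sigma^{-1} · (x - mu)] = (-3)·(-0.7143) + (1)·(0.3036) + (1)·(0.0357) = 2.4821.

Step 4 — take square root: d = √(2.4821) ≈ 1.5755.

d(x, mu) = √(2.4821) ≈ 1.5755


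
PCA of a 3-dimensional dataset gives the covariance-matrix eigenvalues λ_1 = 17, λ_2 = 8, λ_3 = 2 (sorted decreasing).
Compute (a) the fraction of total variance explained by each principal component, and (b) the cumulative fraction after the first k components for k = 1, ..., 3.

Step 1 — total variance = trace(Sigma) = Σ λ_i = 17 + 8 + 2 = 27.

Step 2 — fraction explained by component i = λ_i / Σ λ:
  PC1: 17/27 = 0.6296
  PC2: 8/27 = 0.2963
  PC3: 2/27 = 0.0741

Step 3 — cumulative fraction after k components = (λ_1 + ... + λ_k) / Σ λ:
  k = 1: 17/27 = 0.6296
  k = 2: (17 + 8)/27 = 25/27 = 0.9259
  k = 3: (17 + 8 + 2)/27 = 27/27 = 1

Summary (fraction, with percent):

explained: PC1 0.6296 (62.96%), PC2 0.2963 (29.63%), PC3 0.0741 (7.41%);  cumulative: 0.6296, 0.9259, 1


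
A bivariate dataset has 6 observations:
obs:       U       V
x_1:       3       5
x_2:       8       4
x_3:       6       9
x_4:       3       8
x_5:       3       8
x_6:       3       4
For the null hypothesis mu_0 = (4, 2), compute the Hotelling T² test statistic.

Step 1 — sample mean vector:
  mean(U) = (3 + 8 + 6 + 3 + 3 + 3) / 6 = 26/6 = 4.3333
  mean(V) = (5 + 4 + 9 + 8 + 8 + 4) / 6 = 38/6 = 6.3333
  x̄ = (4.3333, 6.3333),  deviation x̄ - mu_0 = (4.3333, 6.3333) - (4, 2) = (0.3333, 4.3333).

Step 2 — sample covariance matrix, S[i,j] = (1/(n-1)) · Σ_k (x_{k,i} - mean_i) · (x_{k,j} - mean_j), divisor n-1 = 5:
  S[U,U] = ((-1.3333)·(-1.3333) + (3.6667)·(3.6667) + (1.6667)·(1.6667) + (-1.3333)·(-1.3333) + (-1.3333)·(-1.3333) + (-1.3333)·(-1.3333)) / 5 = 23.3333/5 = 4.6667
  S[U,V] = ((-1.3333)·(-1.3333) + (3.6667)·(-2.3333) + (1.6667)·(2.6667) + (-1.3333)·(1.6667) + (-1.3333)·(1.6667) + (-1.3333)·(-2.3333)) / 5 = -3.6667/5 = -0.7333
  S[V,V] = ((-1.3333)·(-1.3333) + (-2.3333)·(-2.3333) + (2.6667)·(2.6667) + (1.6667)·(1.6667) + (1.6667)·(1.6667) + (-2.3333)·(-2.3333)) / 5 = 25.3333/5 = 5.0667
  S = [[4.6667, -0.7333],
 [-0.7333, 5.0667]].

Step 3 — invert S. det(S) = 4.6667·5.0667 - (-0.7333)² = 23.1067.
  S^{-1} = (1/det) · [[d, -b], [-b, a]] = [[0.2193, 0.0317],
 [0.0317, 0.202]].

Step 4 — quadratic form (x̄ - mu_0)^T · S^{-1} · (x̄ - mu_0):
  S^{-1} · (x̄ - mu_0) = (0.2106, 0.8857),
  (x̄ - mu_0)^T · [...] = (0.3333)·(0.2106) + (4.3333)·(0.8857) = 3.9084.

Step 5 — scale by n: T² = 6 · 3.9084 = 23.4507.

T² ≈ 23.4507


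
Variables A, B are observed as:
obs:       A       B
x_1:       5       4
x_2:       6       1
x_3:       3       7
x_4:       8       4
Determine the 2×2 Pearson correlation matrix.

Step 1 — column means:
  mean(A) = (5 + 6 + 3 + 8) / 4 = 22/4 = 5.5
  mean(B) = (4 + 1 + 7 + 4) / 4 = 16/4 = 4

Step 2 — sample variances and covariances s[i,j] = (1/(n-1)) · Σ_k (x_{k,i} - mean_i) · (x_{k,j} - mean_j), with n-1 = 3:
  s[A,A] = ((-0.5)·(-0.5) + (0.5)·(0.5) + (-2.5)·(-2.5) + (2.5)·(2.5)) / 3 = 13/3 = 4.3333
  s[A,B] = ((-0.5)·(0) + (0.5)·(-3) + (-2.5)·(3) + (2.5)·(0)) / 3 = -9/3 = -3
  s[B,B] = ((0)·(0) + (-3)·(-3) + (3)·(3) + (0)·(0)) / 3 = 18/3 = 6
  Sample standard deviations s_i = √(s[i,i]):
  s(A) = √(4.3333) = 2.0817
  s(B) = √(6) = 2.4495

Step 3 — r_{ij} = s_{ij} / (s_i · s_j):
  r[A,A] = 1 (diagonal).
  r[A,B] = -3 / (2.0817 · 2.4495) = -3 / 5.099 = -0.5883
  r[B,B] = 1 (diagonal).

R is symmetric with unit diagonal. Assembling:

R = [[1, -0.5883],
 [-0.5883, 1]]


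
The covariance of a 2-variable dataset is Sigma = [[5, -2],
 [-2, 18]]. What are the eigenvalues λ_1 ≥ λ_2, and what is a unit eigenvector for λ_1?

Step 1 — characteristic polynomial of 2×2 Sigma:
  det(Sigma - λI) = λ² - trace · λ + det = 0.
  trace = 5 + 18 = 23, det = 5·18 - (-2)² = 86.
Step 2 — discriminant:
  Δ = trace² - 4·det = 529 - 344 = 185.
Step 3 — eigenvalues:
  λ = (trace ± √Δ)/2 = (23 ± 13.6015)/2,
  λ_1 = 18.3007,  λ_2 = 4.6993.

Step 4 — unit eigenvector for λ_1: solve (Sigma - λ_1 I)v = 0. First row:
  (5 - 18.3007)·v_x + (-2)·v_y = 0, i.e. (-13.3007)·v_x + (-2)·v_y = 0,
  so v ∝ (b, λ_1 - a) = (-2, 13.3007); multiply by -1 so the first entry is positive: u = (2, -13.3007).
  ||u|| = √((2)² + (-13.3007)²) = √(180.9096) ≈ 13.4503,
  v_1 = u/||u|| ≈ (0.1487, -0.9889) (||v_1|| = 1).

λ_1 = 18.3007,  λ_2 = 4.6993;  v_1 ≈ (0.1487, -0.9889)


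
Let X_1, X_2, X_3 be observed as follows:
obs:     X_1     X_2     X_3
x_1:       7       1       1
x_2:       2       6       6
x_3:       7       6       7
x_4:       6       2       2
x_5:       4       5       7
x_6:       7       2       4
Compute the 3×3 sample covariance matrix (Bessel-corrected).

Step 1 — column means:
  mean(X_1) = (7 + 2 + 7 + 6 + 4 + 7) / 6 = 33/6 = 5.5
  mean(X_2) = (1 + 6 + 6 + 2 + 5 + 2) / 6 = 22/6 = 3.6667
  mean(X_3) = (1 + 6 + 7 + 2 + 7 + 4) / 6 = 27/6 = 4.5

Step 2 — sample covariance S[i,j] = (1/(n-1)) · Σ_k (x_{k,i} - mean_i) · (x_{k,j} - mean_j), with n-1 = 5.
  S[X_1,X_1] = ((1.5)·(1.5) + (-3.5)·(-3.5) + (1.5)·(1.5) + (0.5)·(0.5) + (-1.5)·(-1.5) + (1.5)·(1.5)) / 5 = 21.5/5 = 4.3
  S[X_1,X_2] = ((1.5)·(-2.6667) + (-3.5)·(2.3333) + (1.5)·(2.3333) + (0.5)·(-1.6667) + (-1.5)·(1.3333) + (1.5)·(-1.6667)) / 5 = -14/5 = -2.8
  S[X_1,X_3] = ((1.5)·(-3.5) + (-3.5)·(1.5) + (1.5)·(2.5) + (0.5)·(-2.5) + (-1.5)·(2.5) + (1.5)·(-0.5)) / 5 = -12.5/5 = -2.5
  S[X_2,X_2] = ((-2.6667)·(-2.6667) + (2.3333)·(2.3333) + (2.3333)·(2.3333) + (-1.6667)·(-1.6667) + (1.3333)·(1.3333) + (-1.6667)·(-1.6667)) / 5 = 25.3333/5 = 5.0667
  S[X_2,X_3] = ((-2.6667)·(-3.5) + (2.3333)·(1.5) + (2.3333)·(2.5) + (-1.6667)·(-2.5) + (1.3333)·(2.5) + (-1.6667)·(-0.5)) / 5 = 27/5 = 5.4
  S[X_3,X_3] = ((-3.5)·(-3.5) + (1.5)·(1.5) + (2.5)·(2.5) + (-2.5)·(-2.5) + (2.5)·(2.5) + (-0.5)·(-0.5)) / 5 = 33.5/5 = 6.7

S is symmetric (S[j,i] = S[i,j]). Assembling:

S = [[4.3, -2.8, -2.5],
 [-2.8, 5.0667, 5.4],
 [-2.5, 5.4, 6.7]]


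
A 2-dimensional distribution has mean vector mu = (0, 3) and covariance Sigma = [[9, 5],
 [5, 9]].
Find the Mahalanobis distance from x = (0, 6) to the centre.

Step 1 — centre the observation: (x - mu) = (0, 3).

Step 2 — invert Sigma. det(Sigma) = 9·9 - (5)² = 56.
  Sigma^{-1} = (1/det) · [[d, -b], [-b, a]] = [[0.1607, -0.0893],
 [-0.0893, 0.1607]].

Step 3 — form the quadratic (x - mu)^T · Sigma^{-1} · (x - mu):
  Sigma^{-1} · (x - mu) = (-0.2679, 0.4821).
  (x - mu)^T · [Sigma^{-1} · (x - mu)] = (0)·(-0.2679) + (3)·(0.4821) = 1.4464.

Step 4 — take square root: d = √(1.4464) ≈ 1.2027.

d(x, mu) = √(1.4464) ≈ 1.2027


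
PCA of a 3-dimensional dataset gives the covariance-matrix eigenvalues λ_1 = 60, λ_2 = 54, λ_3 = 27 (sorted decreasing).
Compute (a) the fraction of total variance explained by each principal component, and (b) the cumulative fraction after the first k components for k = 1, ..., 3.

Step 1 — total variance = trace(Sigma) = Σ λ_i = 60 + 54 + 27 = 141.

Step 2 — fraction explained by component i = λ_i / Σ λ:
  PC1: 60/141 = 0.4255
  PC2: 54/141 = 0.383
  PC3: 27/141 = 0.1915

Step 3 — cumulative fraction after k components = (λ_1 + ... + λ_k) / Σ λ:
  k = 1: 60/141 = 0.4255
  k = 2: (60 + 54)/141 = 114/141 = 0.8085
  k = 3: (60 + 54 + 27)/141 = 141/141 = 1

Summary (fraction, with percent):

explained: PC1 0.4255 (42.55%), PC2 0.383 (38.3%), PC3 0.1915 (19.15%);  cumulative: 0.4255, 0.8085, 1


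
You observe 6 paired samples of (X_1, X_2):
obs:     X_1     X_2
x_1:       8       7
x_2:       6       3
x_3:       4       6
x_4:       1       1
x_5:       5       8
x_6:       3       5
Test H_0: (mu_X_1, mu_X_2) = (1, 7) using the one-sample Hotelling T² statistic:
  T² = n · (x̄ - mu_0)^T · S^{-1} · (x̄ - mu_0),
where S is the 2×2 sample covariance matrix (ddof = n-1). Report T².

Step 1 — sample mean vector:
  mean(X_1) = (8 + 6 + 4 + 1 + 5 + 3) / 6 = 27/6 = 4.5
  mean(X_2) = (7 + 3 + 6 + 1 + 8 + 5) / 6 = 30/6 = 5
  x̄ = (4.5, 5),  deviation x̄ - mu_0 = (4.5, 5) - (1, 7) = (3.5, -2).

Step 2 — sample covariance matrix, S[i,j] = (1/(n-1)) · Σ_k (x_{k,i} - mean_i) · (x_{k,j} - mean_j), divisor n-1 = 5:
  S[X_1,X_1] = ((3.5)·(3.5) + (1.5)·(1.5) + (-0.5)·(-0.5) + (-3.5)·(-3.5) + (0.5)·(0.5) + (-1.5)·(-1.5)) / 5 = 29.5/5 = 5.9
  S[X_1,X_2] = ((3.5)·(2) + (1.5)·(-2) + (-0.5)·(1) + (-3.5)·(-4) + (0.5)·(3) + (-1.5)·(0)) / 5 = 19/5 = 3.8
  S[X_2,X_2] = ((2)·(2) + (-2)·(-2) + (1)·(1) + (-4)·(-4) + (3)·(3) + (0)·(0)) / 5 = 34/5 = 6.8
  S = [[5.9, 3.8],
 [3.8, 6.8]].

Step 3 — invert S. det(S) = 5.9·6.8 - (3.8)² = 25.68.
  S^{-1} = (1/det) · [[d, -b], [-b, a]] = [[0.2648, -0.148],
 [-0.148, 0.2298]].

Step 4 — quadratic form (x̄ - mu_0)^T · S^{-1} · (x̄ - mu_0):
  S^{-1} · (x̄ - mu_0) = (1.2227, -0.9774),
  (x̄ - mu_0)^T · [...] = (3.5)·(1.2227) + (-2)·(-0.9774) = 6.2344.

Step 5 — scale by n: T² = 6 · 6.2344 = 37.4065.

T² ≈ 37.4065


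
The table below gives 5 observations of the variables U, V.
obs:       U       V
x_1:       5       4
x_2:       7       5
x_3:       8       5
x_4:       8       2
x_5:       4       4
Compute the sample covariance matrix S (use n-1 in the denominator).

Step 1 — column means:
  mean(U) = (5 + 7 + 8 + 8 + 4) / 5 = 32/5 = 6.4
  mean(V) = (4 + 5 + 5 + 2 + 4) / 5 = 20/5 = 4

Step 2 — sample covariance S[i,j] = (1/(n-1)) · Σ_k (x_{k,i} - mean_i) · (x_{k,j} - mean_j), with n-1 = 4.
  S[U,U] = ((-1.4)·(-1.4) + (0.6)·(0.6) + (1.6)·(1.6) + (1.6)·(1.6) + (-2.4)·(-2.4)) / 4 = 13.2/4 = 3.3
  S[U,V] = ((-1.4)·(0) + (0.6)·(1) + (1.6)·(1) + (1.6)·(-2) + (-2.4)·(0)) / 4 = -1/4 = -0.25
  S[V,V] = ((0)·(0) + (1)·(1) + (1)·(1) + (-2)·(-2) + (0)·(0)) / 4 = 6/4 = 1.5

S is symmetric (S[j,i] = S[i,j]). Assembling:

S = [[3.3, -0.25],
 [-0.25, 1.5]]


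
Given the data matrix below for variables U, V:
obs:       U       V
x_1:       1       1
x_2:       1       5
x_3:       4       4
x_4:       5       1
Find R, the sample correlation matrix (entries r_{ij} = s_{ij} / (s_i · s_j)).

Step 1 — column means:
  mean(U) = (1 + 1 + 4 + 5) / 4 = 11/4 = 2.75
  mean(V) = (1 + 5 + 4 + 1) / 4 = 11/4 = 2.75

Step 2 — sample variances and covariances s[i,j] = (1/(n-1)) · Σ_k (x_{k,i} - mean_i) · (x_{k,j} - mean_j), with n-1 = 3:
  s[U,U] = ((-1.75)·(-1.75) + (-1.75)·(-1.75) + (1.25)·(1.25) + (2.25)·(2.25)) / 3 = 12.75/3 = 4.25
  s[U,V] = ((-1.75)·(-1.75) + (-1.75)·(2.25) + (1.25)·(1.25) + (2.25)·(-1.75)) / 3 = -3.25/3 = -1.0833
  s[V,V] = ((-1.75)·(-1.75) + (2.25)·(2.25) + (1.25)·(1.25) + (-1.75)·(-1.75)) / 3 = 12.75/3 = 4.25
  Sample standard deviations s_i = √(s[i,i]):
  s(U) = √(4.25) = 2.0616
  s(V) = √(4.25) = 2.0616

Step 3 — r_{ij} = s_{ij} / (s_i · s_j):
  r[U,U] = 1 (diagonal).
  r[U,V] = -1.0833 / (2.0616 · 2.0616) = -1.0833 / 4.25 = -0.2549
  r[V,V] = 1 (diagonal).

R is symmetric with unit diagonal. Assembling:

R = [[1, -0.2549],
 [-0.2549, 1]]


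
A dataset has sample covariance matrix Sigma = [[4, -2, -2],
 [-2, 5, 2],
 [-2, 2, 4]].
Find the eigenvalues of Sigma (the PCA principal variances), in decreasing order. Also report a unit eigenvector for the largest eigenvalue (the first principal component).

Step 1 — characteristic polynomial p(λ) = det(λI - Sigma) = λ³ - tr·λ² + c_1·λ - det, where tr = trace, c_1 = sum of the principal 2×2 minors, det = det(Sigma):
  tr = 4 + 5 + 4 = 13,
  c_1 = (4·5 - (-2)²) + (4·4 - (-2)²) + (5·4 - (2)²) = 16 + 12 + 16 = 44,
  det = 4·(5·4 - (2)²) - (-2)·((-2)·4 - (2)·(-2)) + (-2)·((-2)·(2) - 5·(-2)) = 4·(16) - (-2)·(-4) + (-2)·(6) = 44.
  So p(λ) = λ³ - 13λ² + 44λ - 44.
Step 2 — look for an integer root (rational root theorem: any rational root is an integer divisor of 44). Testing λ = 2:
  p(2) = 8 - 52 + 88 - 44 = 0  ✓
  Dividing out (λ - 2): p(λ) = (λ - 2)(λ² - 11λ + 22).
Step 3 — remaining eigenvalues from the quadratic λ² - 11λ + 22 = 0:
  Δ = 11² - 4·22 = 121 - 88 = 33,  λ = (11 ± √33)/2 = (11 ± 5.7446)/2 ≈ 8.3723 or 2.6277.
  Sorted: λ_1 = 8.3723,  λ_2 = 2.6277,  λ_3 = 2  (check: sum = 13 = tr ✓).

Step 4 — unit eigenvector for λ_1 ≈ 8.3723: v spans the null space of (Sigma - λ_1 I), whose rows are
  r_1 = (-4.3723, -2, -2),  r_2 = (-2, -3.3723, 2),  r_3 = (-2, 2, -4.3723).
  v is orthogonal to every row, so take v ∝ r_1 × r_2 = ((-2)·(2) - (-2)·(-3.3723), (-2)·(-2) - (-4.3723)·(2), (-4.3723)·(-3.3723) - (-2)·(-2)) ≈ (-10.7446, 12.7446, 10.7446).
  Rescale (multiply by -1 so the first nonzero entry is positive): u = (10.7446, -12.7446, -10.7446).
  ||u|| = √((10.7446)² + (-12.7446)² + (-10.7446)²) = √(393.3151) ≈ 19.8322,  v_1 = u/||u|| ≈ (0.5418, -0.6426, -0.5418) (||v_1|| = 1).

λ_1 = 8.3723,  λ_2 = 2.6277,  λ_3 = 2;  v_1 ≈ (0.5418, -0.6426, -0.5418)


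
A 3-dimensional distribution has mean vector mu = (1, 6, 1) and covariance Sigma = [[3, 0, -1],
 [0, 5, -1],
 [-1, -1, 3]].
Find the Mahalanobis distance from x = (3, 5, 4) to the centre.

Step 1 — centre the observation: (x - mu) = (2, -1, 3).

Step 2 — invert Sigma (cofactor / det for 3×3, or solve directly):
  Sigma^{-1} = [[0.3784, 0.027, 0.1351],
 [0.027, 0.2162, 0.0811],
 [0.1351, 0.0811, 0.4054]].

Step 3 — form the quadratic (x - mu)^T · Sigma^{-1} · (x - mu):
  Sigma^{-1} · (x - mu) = (1.1351, 0.0811, 1.4054).
  (x - mu)^T · [Sigma^{-1} · (x - mu)] = (2)·(1.1351) + (-1)·(0.0811) + (3)·(1.4054) = 6.4054.

Step 4 — take square root: d = √(6.4054) ≈ 2.5309.

d(x, mu) = √(6.4054) ≈ 2.5309


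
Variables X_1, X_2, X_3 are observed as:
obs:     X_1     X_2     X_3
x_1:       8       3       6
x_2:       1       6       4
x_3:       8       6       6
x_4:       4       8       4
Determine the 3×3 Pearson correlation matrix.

Step 1 — column means:
  mean(X_1) = (8 + 1 + 8 + 4) / 4 = 21/4 = 5.25
  mean(X_2) = (3 + 6 + 6 + 8) / 4 = 23/4 = 5.75
  mean(X_3) = (6 + 4 + 6 + 4) / 4 = 20/4 = 5

Step 2 — sample variances and covariances s[i,j] = (1/(n-1)) · Σ_k (x_{k,i} - mean_i) · (x_{k,j} - mean_j), with n-1 = 3:
  s[X_1,X_1] = ((2.75)·(2.75) + (-4.25)·(-4.25) + (2.75)·(2.75) + (-1.25)·(-1.25)) / 3 = 34.75/3 = 11.5833
  s[X_1,X_2] = ((2.75)·(-2.75) + (-4.25)·(0.25) + (2.75)·(0.25) + (-1.25)·(2.25)) / 3 = -10.75/3 = -3.5833
  s[X_1,X_3] = ((2.75)·(1) + (-4.25)·(-1) + (2.75)·(1) + (-1.25)·(-1)) / 3 = 11/3 = 3.6667
  s[X_2,X_2] = ((-2.75)·(-2.75) + (0.25)·(0.25) + (0.25)·(0.25) + (2.25)·(2.25)) / 3 = 12.75/3 = 4.25
  s[X_2,X_3] = ((-2.75)·(1) + (0.25)·(-1) + (0.25)·(1) + (2.25)·(-1)) / 3 = -5/3 = -1.6667
  s[X_3,X_3] = ((1)·(1) + (-1)·(-1) + (1)·(1) + (-1)·(-1)) / 3 = 4/3 = 1.3333
  Sample standard deviations s_i = √(s[i,i]):
  s(X_1) = √(11.5833) = 3.4034
  s(X_2) = √(4.25) = 2.0616
  s(X_3) = √(1.3333) = 1.1547

Step 3 — r_{ij} = s_{ij} / (s_i · s_j):
  r[X_1,X_1] = 1 (diagonal).
  r[X_1,X_2] = -3.5833 / (3.4034 · 2.0616) = -3.5833 / 7.0163 = -0.5107
  r[X_1,X_3] = 3.6667 / (3.4034 · 1.1547) = 3.6667 / 3.9299 = 0.933
  r[X_2,X_2] = 1 (diagonal).
  r[X_2,X_3] = -1.6667 / (2.0616 · 1.1547) = -1.6667 / 2.3805 = -0.7001
  r[X_3,X_3] = 1 (diagonal).

R is symmetric with unit diagonal. Assembling:

R = [[1, -0.5107, 0.933],
 [-0.5107, 1, -0.7001],
 [0.933, -0.7001, 1]]
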